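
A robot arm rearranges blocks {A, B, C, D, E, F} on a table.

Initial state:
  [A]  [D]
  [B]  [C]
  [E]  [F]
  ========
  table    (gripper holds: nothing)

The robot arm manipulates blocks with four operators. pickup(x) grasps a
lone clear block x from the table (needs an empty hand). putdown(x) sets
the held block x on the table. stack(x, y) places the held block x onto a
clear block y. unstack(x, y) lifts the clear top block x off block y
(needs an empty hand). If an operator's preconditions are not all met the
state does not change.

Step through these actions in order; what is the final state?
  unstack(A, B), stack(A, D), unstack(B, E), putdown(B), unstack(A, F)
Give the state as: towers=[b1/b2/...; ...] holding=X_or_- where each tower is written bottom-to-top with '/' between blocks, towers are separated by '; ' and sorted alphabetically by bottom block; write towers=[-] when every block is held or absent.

step 1 (unstack(A, B)): towers=[E/B; F/C/D] holding=A
step 2 (stack(A, D)): towers=[E/B; F/C/D/A] holding=-
step 3 (unstack(B, E)): towers=[E; F/C/D/A] holding=B
step 4 (putdown(B)): towers=[B; E; F/C/D/A] holding=-
step 5 (unstack(A, F)) [no-op]: towers=[B; E; F/C/D/A] holding=-

towers=[B; E; F/C/D/A] holding=-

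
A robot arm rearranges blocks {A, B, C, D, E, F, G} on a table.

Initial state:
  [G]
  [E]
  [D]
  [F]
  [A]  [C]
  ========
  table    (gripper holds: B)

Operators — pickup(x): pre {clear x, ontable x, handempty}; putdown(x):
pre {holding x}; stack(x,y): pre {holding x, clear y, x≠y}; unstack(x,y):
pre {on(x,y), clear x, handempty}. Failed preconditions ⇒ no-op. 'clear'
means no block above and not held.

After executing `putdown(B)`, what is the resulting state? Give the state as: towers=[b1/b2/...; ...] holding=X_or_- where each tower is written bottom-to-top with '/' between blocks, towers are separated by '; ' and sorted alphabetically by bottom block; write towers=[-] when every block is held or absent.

towers=[A/F/D/E/G; B; C] holding=-

before: towers=[A/F/D/E/G; C] holding=B
pre[putdown(B)]: holding(B) yes
all met → apply putdown(B)
after:  towers=[A/F/D/E/G; B; C] holding=-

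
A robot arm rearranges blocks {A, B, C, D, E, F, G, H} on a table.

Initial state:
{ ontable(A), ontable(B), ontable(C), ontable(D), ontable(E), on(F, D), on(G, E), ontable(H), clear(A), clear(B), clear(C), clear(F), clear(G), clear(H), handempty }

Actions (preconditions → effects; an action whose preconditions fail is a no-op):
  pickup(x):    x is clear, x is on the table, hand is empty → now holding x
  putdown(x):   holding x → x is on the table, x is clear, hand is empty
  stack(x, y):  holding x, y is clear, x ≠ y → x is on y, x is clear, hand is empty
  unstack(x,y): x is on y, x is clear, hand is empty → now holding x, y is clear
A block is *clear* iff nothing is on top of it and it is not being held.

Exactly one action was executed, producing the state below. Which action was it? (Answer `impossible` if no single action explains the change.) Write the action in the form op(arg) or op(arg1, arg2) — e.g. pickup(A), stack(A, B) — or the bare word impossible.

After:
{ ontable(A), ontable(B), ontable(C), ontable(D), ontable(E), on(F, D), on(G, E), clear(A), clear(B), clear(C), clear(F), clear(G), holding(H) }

pickup(H)

target: towers=[A; B; C; D/F; E/G] holding=H
     unstack(G, E) → towers=[A; B; C; D/F; E; H] holding=G
         pickup(A) → towers=[B; C; D/F; E/G; H] holding=A
         pickup(H) → towers=[A; B; C; D/F; E/G] holding=H  ← match
         pickup(B) → towers=[A; C; D/F; E/G; H] holding=B
     unstack(F, D) → towers=[A; B; C; D; E/G; H] holding=F
         pickup(C) → towers=[A; B; D/F; E/G; H] holding=C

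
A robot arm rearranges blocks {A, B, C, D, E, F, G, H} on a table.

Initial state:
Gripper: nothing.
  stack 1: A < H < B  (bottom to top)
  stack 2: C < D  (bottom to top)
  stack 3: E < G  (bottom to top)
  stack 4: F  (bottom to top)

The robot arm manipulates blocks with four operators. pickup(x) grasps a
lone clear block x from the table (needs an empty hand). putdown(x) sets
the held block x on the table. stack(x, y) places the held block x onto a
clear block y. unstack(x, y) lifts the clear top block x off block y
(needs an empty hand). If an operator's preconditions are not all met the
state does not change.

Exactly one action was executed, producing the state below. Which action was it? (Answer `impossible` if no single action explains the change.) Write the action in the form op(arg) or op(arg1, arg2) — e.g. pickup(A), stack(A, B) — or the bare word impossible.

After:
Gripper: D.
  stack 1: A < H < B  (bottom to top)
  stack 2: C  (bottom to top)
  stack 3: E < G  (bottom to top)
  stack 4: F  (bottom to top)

unstack(D, C)

target: towers=[A/H/B; C; E/G; F] holding=D
     unstack(G, E) → towers=[A/H/B; C/D; E; F] holding=G
     unstack(B, H) → towers=[A/H; C/D; E/G; F] holding=B
         pickup(F) → towers=[A/H/B; C/D; E/G] holding=F
     unstack(D, C) → towers=[A/H/B; C; E/G; F] holding=D  ← match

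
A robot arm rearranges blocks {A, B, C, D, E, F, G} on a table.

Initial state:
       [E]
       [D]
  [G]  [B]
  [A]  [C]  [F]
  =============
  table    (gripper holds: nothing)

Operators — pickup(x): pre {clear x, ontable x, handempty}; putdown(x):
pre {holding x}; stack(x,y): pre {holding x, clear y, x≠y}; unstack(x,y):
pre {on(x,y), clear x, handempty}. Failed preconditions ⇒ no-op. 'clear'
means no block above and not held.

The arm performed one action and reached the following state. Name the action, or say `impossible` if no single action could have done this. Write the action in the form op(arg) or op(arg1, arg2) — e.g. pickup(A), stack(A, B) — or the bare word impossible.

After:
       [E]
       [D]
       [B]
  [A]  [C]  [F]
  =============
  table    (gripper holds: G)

unstack(G, A)

target: towers=[A; C/B/D/E; F] holding=G
         pickup(F) → towers=[A/G; C/B/D/E] holding=F
     unstack(G, A) → towers=[A; C/B/D/E; F] holding=G  ← match
     unstack(E, D) → towers=[A/G; C/B/D; F] holding=E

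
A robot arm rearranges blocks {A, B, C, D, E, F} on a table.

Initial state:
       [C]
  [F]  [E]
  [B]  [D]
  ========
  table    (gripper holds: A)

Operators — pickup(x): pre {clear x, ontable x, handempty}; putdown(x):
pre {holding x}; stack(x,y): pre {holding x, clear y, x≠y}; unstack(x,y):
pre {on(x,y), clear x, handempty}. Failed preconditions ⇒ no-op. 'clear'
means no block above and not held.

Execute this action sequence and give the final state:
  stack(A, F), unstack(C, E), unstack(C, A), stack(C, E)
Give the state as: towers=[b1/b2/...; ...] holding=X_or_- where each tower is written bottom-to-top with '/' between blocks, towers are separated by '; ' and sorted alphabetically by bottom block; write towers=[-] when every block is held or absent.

towers=[B/F/A; D/E/C] holding=-

step 1 (stack(A, F)): towers=[B/F/A; D/E/C] holding=-
step 2 (unstack(C, E)): towers=[B/F/A; D/E] holding=C
step 3 (unstack(C, A)) [no-op]: towers=[B/F/A; D/E] holding=C
step 4 (stack(C, E)): towers=[B/F/A; D/E/C] holding=-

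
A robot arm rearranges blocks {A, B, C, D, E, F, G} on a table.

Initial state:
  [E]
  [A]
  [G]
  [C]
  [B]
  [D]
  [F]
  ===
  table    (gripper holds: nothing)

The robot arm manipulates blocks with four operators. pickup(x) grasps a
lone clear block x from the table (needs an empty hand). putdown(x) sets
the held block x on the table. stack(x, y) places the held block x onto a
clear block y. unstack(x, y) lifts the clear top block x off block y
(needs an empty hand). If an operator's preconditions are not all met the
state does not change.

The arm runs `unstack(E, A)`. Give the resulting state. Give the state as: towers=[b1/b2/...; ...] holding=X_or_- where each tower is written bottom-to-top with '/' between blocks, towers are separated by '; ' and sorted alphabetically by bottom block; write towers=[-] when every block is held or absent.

towers=[F/D/B/C/G/A] holding=E

before: towers=[F/D/B/C/G/A/E] holding=-
pre[unstack(E, A)]: on(E,A) yes, clear(E) yes, handempty yes
all met → apply unstack(E, A)
after:  towers=[F/D/B/C/G/A] holding=E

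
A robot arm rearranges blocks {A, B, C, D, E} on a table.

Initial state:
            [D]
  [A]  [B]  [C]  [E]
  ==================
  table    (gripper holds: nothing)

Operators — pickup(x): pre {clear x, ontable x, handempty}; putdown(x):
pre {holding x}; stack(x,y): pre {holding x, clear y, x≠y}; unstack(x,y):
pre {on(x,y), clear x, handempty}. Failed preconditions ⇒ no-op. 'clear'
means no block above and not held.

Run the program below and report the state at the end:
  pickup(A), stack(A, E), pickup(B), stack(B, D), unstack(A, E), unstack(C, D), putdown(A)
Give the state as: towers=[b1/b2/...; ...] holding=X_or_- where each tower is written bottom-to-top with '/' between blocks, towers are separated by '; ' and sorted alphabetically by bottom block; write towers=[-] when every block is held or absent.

step 1 (pickup(A)): towers=[B; C/D; E] holding=A
step 2 (stack(A, E)): towers=[B; C/D; E/A] holding=-
step 3 (pickup(B)): towers=[C/D; E/A] holding=B
step 4 (stack(B, D)): towers=[C/D/B; E/A] holding=-
step 5 (unstack(A, E)): towers=[C/D/B; E] holding=A
step 6 (unstack(C, D)) [no-op]: towers=[C/D/B; E] holding=A
step 7 (putdown(A)): towers=[A; C/D/B; E] holding=-

towers=[A; C/D/B; E] holding=-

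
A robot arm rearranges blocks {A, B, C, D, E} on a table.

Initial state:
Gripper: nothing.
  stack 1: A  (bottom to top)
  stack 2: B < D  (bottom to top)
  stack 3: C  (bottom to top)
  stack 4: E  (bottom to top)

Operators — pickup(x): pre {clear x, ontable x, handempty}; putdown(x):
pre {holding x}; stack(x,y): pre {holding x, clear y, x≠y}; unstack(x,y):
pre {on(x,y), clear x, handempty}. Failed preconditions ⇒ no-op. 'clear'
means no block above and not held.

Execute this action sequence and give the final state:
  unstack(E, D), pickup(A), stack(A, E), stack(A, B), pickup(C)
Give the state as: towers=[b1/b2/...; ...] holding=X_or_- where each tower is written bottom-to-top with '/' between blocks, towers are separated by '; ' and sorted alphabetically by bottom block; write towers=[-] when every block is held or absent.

towers=[B/D; E/A] holding=C

step 1 (unstack(E, D)) [no-op]: towers=[A; B/D; C; E] holding=-
step 2 (pickup(A)): towers=[B/D; C; E] holding=A
step 3 (stack(A, E)): towers=[B/D; C; E/A] holding=-
step 4 (stack(A, B)) [no-op]: towers=[B/D; C; E/A] holding=-
step 5 (pickup(C)): towers=[B/D; E/A] holding=C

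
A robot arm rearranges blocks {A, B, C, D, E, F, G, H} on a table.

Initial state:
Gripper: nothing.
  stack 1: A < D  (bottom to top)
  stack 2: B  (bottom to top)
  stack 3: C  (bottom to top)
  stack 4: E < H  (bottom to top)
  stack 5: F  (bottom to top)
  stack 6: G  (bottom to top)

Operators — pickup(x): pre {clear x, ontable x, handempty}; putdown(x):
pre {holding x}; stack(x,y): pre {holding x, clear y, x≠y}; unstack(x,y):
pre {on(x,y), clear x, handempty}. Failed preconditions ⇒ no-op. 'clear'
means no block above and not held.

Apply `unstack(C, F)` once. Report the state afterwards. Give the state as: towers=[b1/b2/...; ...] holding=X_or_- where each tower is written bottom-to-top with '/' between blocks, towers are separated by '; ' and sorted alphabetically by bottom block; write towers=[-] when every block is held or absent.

towers=[A/D; B; C; E/H; F; G] holding=-

before: towers=[A/D; B; C; E/H; F; G] holding=-
pre[unstack(C, F)]: on(C,F) ✗, clear(C) ✓, handempty ✓
on(C,F) unmet → unstack(C, F) is a no-op
after:  towers=[A/D; B; C; E/H; F; G] holding=-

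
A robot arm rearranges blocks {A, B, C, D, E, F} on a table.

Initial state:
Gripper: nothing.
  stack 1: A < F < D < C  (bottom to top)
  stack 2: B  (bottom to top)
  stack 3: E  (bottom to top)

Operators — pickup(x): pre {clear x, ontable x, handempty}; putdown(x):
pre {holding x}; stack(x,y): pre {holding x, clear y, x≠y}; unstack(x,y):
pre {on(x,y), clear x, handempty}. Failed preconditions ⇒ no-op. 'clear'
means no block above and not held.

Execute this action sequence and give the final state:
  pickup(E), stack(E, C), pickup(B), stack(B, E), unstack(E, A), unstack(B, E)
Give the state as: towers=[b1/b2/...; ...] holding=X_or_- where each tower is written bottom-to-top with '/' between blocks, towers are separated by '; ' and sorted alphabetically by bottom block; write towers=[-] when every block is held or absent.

step 1 (pickup(E)): towers=[A/F/D/C; B] holding=E
step 2 (stack(E, C)): towers=[A/F/D/C/E; B] holding=-
step 3 (pickup(B)): towers=[A/F/D/C/E] holding=B
step 4 (stack(B, E)): towers=[A/F/D/C/E/B] holding=-
step 5 (unstack(E, A)) [no-op]: towers=[A/F/D/C/E/B] holding=-
step 6 (unstack(B, E)): towers=[A/F/D/C/E] holding=B

towers=[A/F/D/C/E] holding=B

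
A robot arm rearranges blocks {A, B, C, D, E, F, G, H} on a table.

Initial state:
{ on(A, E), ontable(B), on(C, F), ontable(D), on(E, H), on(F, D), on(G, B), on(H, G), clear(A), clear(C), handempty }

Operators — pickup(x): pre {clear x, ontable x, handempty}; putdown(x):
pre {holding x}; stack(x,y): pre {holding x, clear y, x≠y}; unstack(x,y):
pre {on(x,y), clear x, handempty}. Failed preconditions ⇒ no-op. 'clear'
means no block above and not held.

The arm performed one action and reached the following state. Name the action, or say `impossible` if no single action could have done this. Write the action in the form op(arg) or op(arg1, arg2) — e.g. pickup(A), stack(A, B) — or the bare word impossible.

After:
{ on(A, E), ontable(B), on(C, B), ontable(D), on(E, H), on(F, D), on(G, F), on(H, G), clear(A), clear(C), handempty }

impossible

target: towers=[B/C; D/F/G/H/E/A] holding=-
     unstack(A, E) → towers=[B/G/H/E; D/F/C] holding=A
     unstack(C, F) → towers=[B/G/H/E/A; D/F] holding=C
none of the 2 applicable actions match → impossible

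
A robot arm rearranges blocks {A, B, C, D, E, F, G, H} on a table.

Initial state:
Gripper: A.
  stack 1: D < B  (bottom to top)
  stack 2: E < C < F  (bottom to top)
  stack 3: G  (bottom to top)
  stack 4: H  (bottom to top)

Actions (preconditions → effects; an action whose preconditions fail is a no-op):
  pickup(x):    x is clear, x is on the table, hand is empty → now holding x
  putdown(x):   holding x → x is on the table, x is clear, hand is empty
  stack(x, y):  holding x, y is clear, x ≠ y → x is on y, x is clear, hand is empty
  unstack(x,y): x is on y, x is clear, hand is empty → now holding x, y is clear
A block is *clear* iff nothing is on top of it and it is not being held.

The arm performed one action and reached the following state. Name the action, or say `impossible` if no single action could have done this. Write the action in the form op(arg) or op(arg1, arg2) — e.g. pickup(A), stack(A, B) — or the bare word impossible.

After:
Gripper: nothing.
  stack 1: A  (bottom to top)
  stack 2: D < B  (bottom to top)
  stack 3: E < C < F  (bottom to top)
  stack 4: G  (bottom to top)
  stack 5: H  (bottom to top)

putdown(A)

target: towers=[A; D/B; E/C/F; G; H] holding=-
        putdown(A) → towers=[A; D/B; E/C/F; G; H] holding=-  ← match
       stack(A, G) → towers=[D/B; E/C/F; G/A; H] holding=-
       stack(A, H) → towers=[D/B; E/C/F; G; H/A] holding=-
       stack(A, B) → towers=[D/B/A; E/C/F; G; H] holding=-
       stack(A, F) → towers=[D/B; E/C/F/A; G; H] holding=-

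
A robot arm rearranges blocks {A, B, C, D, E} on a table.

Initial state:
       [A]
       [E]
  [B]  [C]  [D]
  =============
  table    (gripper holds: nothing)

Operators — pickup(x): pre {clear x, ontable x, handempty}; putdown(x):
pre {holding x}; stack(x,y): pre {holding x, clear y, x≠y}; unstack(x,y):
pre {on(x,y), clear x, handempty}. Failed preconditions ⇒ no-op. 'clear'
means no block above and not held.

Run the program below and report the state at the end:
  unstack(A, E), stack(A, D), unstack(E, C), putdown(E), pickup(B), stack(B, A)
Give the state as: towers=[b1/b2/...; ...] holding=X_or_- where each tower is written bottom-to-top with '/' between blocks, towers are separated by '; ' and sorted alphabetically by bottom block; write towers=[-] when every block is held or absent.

towers=[C; D/A/B; E] holding=-

step 1 (unstack(A, E)): towers=[B; C/E; D] holding=A
step 2 (stack(A, D)): towers=[B; C/E; D/A] holding=-
step 3 (unstack(E, C)): towers=[B; C; D/A] holding=E
step 4 (putdown(E)): towers=[B; C; D/A; E] holding=-
step 5 (pickup(B)): towers=[C; D/A; E] holding=B
step 6 (stack(B, A)): towers=[C; D/A/B; E] holding=-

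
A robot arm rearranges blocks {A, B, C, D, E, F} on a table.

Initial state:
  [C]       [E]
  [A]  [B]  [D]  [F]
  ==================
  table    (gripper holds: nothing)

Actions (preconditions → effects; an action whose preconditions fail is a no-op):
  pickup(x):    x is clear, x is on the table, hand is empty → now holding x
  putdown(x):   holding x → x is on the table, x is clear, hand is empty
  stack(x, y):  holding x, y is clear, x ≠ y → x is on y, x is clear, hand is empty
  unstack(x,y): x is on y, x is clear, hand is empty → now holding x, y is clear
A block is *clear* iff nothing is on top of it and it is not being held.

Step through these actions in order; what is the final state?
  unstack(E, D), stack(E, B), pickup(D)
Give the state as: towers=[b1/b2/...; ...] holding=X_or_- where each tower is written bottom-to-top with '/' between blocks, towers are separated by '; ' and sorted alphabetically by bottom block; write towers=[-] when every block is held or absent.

towers=[A/C; B/E; F] holding=D

step 1 (unstack(E, D)): towers=[A/C; B; D; F] holding=E
step 2 (stack(E, B)): towers=[A/C; B/E; D; F] holding=-
step 3 (pickup(D)): towers=[A/C; B/E; F] holding=D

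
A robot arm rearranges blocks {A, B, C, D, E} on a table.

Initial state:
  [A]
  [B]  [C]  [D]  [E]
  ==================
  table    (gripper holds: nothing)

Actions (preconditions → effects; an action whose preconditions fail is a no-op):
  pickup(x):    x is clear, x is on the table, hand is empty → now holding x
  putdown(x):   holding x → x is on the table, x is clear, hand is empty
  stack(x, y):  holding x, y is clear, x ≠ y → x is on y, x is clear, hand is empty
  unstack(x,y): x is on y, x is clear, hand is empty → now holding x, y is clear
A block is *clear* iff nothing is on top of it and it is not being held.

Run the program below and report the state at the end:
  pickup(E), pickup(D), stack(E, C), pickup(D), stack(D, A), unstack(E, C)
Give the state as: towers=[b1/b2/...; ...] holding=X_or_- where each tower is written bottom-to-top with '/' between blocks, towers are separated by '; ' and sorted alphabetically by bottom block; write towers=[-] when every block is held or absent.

towers=[B/A/D; C] holding=E

step 1 (pickup(E)): towers=[B/A; C; D] holding=E
step 2 (pickup(D)) [no-op]: towers=[B/A; C; D] holding=E
step 3 (stack(E, C)): towers=[B/A; C/E; D] holding=-
step 4 (pickup(D)): towers=[B/A; C/E] holding=D
step 5 (stack(D, A)): towers=[B/A/D; C/E] holding=-
step 6 (unstack(E, C)): towers=[B/A/D; C] holding=E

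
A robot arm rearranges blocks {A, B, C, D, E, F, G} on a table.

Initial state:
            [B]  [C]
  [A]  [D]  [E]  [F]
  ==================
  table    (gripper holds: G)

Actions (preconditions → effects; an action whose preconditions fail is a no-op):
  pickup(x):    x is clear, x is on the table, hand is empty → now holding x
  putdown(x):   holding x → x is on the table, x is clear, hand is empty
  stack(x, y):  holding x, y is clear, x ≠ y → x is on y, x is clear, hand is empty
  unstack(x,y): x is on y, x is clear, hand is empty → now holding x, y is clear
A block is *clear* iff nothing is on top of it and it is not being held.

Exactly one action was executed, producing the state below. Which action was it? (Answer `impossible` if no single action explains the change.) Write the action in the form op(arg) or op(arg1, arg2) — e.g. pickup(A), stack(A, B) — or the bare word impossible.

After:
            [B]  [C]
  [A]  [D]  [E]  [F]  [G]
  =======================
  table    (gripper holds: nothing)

target: towers=[A; D; E/B; F/C; G] holding=-
        putdown(G) → towers=[A; D; E/B; F/C; G] holding=-  ← match
       stack(G, B) → towers=[A; D; E/B/G; F/C] holding=-
       stack(G, D) → towers=[A; D/G; E/B; F/C] holding=-
       stack(G, A) → towers=[A/G; D; E/B; F/C] holding=-
       stack(G, C) → towers=[A; D; E/B; F/C/G] holding=-

putdown(G)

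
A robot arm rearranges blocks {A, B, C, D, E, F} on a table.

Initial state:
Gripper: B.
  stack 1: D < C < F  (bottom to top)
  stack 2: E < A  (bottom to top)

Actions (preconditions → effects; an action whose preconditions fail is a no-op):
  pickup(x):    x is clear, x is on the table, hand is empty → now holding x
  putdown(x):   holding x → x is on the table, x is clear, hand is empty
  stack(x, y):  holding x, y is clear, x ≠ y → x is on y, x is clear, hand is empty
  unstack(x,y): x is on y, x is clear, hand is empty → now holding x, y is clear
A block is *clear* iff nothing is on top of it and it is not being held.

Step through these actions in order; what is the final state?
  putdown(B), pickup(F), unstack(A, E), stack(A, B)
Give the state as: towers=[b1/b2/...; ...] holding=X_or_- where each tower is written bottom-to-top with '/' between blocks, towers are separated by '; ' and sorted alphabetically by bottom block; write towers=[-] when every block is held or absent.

step 1 (putdown(B)): towers=[B; D/C/F; E/A] holding=-
step 2 (pickup(F)) [no-op]: towers=[B; D/C/F; E/A] holding=-
step 3 (unstack(A, E)): towers=[B; D/C/F; E] holding=A
step 4 (stack(A, B)): towers=[B/A; D/C/F; E] holding=-

towers=[B/A; D/C/F; E] holding=-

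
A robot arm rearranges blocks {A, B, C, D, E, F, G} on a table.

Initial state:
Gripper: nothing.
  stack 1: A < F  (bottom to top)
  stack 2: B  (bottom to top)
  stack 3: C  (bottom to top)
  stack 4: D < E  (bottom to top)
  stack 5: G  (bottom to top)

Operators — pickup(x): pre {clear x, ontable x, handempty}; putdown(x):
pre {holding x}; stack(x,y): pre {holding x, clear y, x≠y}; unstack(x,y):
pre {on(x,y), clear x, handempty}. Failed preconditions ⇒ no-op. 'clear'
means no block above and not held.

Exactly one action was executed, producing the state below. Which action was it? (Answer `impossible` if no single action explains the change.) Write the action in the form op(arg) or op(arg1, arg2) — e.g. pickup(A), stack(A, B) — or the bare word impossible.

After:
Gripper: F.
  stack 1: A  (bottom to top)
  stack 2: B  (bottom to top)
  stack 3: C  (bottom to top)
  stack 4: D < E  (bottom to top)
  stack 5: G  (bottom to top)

target: towers=[A; B; C; D/E; G] holding=F
         pickup(B) → towers=[A/F; C; D/E; G] holding=B
     unstack(F, A) → towers=[A; B; C; D/E; G] holding=F  ← match
         pickup(G) → towers=[A/F; B; C; D/E] holding=G
     unstack(E, D) → towers=[A/F; B; C; D; G] holding=E
         pickup(C) → towers=[A/F; B; D/E; G] holding=C

unstack(F, A)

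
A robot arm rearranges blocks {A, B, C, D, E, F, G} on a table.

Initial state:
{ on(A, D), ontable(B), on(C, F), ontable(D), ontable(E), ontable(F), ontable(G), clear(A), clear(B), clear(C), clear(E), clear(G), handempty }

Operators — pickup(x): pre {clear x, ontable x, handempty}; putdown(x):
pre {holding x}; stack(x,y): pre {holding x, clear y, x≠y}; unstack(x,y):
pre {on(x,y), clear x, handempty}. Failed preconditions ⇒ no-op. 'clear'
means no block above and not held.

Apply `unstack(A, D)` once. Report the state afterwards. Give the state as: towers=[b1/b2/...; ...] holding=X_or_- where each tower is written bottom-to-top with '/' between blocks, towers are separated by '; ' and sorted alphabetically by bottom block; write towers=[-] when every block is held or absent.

towers=[B; D; E; F/C; G] holding=A

before: towers=[B; D/A; E; F/C; G] holding=-
pre[unstack(A, D)]: on(A,D) yes, clear(A) yes, handempty yes
all met → apply unstack(A, D)
after:  towers=[B; D; E; F/C; G] holding=A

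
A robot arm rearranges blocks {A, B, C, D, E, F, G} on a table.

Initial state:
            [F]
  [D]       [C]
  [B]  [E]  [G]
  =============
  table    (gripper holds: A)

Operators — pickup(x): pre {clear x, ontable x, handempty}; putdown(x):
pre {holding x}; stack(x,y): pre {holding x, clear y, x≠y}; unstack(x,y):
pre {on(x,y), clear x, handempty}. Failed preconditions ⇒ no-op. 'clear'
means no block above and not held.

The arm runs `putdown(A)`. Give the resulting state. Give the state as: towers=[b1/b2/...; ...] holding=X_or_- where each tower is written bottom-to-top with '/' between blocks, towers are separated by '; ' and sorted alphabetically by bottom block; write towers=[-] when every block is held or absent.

before: towers=[B/D; E; G/C/F] holding=A
pre[putdown(A)]: holding(A) yes
all met → apply putdown(A)
after:  towers=[A; B/D; E; G/C/F] holding=-

towers=[A; B/D; E; G/C/F] holding=-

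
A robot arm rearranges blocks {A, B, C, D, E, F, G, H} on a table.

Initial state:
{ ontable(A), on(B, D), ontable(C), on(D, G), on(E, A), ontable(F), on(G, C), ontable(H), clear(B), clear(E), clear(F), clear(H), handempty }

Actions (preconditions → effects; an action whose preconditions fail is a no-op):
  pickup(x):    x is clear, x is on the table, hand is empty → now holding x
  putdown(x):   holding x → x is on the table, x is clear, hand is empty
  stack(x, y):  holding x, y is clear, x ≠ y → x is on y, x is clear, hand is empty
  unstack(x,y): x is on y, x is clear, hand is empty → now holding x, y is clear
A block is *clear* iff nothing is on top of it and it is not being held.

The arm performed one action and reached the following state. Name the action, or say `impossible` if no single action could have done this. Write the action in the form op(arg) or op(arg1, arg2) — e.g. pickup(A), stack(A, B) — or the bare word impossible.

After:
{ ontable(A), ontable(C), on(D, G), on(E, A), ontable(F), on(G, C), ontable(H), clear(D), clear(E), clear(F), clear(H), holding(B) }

target: towers=[A/E; C/G/D; F; H] holding=B
     unstack(E, A) → towers=[A; C/G/D/B; F; H] holding=E
         pickup(H) → towers=[A/E; C/G/D/B; F] holding=H
     unstack(B, D) → towers=[A/E; C/G/D; F; H] holding=B  ← match
         pickup(F) → towers=[A/E; C/G/D/B; H] holding=F

unstack(B, D)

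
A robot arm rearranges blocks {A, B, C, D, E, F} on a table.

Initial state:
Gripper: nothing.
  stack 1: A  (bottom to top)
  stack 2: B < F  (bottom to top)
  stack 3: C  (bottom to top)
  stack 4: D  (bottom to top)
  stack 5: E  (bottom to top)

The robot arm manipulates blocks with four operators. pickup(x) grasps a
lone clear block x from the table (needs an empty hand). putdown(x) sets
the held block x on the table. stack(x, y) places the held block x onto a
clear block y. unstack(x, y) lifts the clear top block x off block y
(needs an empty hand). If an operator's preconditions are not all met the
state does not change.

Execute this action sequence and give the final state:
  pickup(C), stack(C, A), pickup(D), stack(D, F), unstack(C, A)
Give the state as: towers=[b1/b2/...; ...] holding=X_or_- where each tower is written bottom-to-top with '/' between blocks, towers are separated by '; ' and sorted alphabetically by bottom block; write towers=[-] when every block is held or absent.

step 1 (pickup(C)): towers=[A; B/F; D; E] holding=C
step 2 (stack(C, A)): towers=[A/C; B/F; D; E] holding=-
step 3 (pickup(D)): towers=[A/C; B/F; E] holding=D
step 4 (stack(D, F)): towers=[A/C; B/F/D; E] holding=-
step 5 (unstack(C, A)): towers=[A; B/F/D; E] holding=C

towers=[A; B/F/D; E] holding=C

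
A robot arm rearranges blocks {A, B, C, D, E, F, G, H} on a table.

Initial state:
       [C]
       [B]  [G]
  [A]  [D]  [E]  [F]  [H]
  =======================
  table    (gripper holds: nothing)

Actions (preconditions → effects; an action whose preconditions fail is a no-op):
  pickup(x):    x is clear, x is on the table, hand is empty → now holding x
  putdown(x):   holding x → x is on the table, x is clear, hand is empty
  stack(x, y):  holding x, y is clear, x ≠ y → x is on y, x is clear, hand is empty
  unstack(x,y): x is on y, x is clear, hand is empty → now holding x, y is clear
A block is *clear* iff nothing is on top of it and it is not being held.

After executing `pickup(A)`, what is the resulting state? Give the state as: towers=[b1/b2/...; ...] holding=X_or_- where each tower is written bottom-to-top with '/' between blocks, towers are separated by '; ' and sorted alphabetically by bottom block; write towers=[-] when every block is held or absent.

towers=[D/B/C; E/G; F; H] holding=A

before: towers=[A; D/B/C; E/G; F; H] holding=-
pre[pickup(A)]: clear(A) yes, ontable(A) yes, handempty yes
all met → apply pickup(A)
after:  towers=[D/B/C; E/G; F; H] holding=A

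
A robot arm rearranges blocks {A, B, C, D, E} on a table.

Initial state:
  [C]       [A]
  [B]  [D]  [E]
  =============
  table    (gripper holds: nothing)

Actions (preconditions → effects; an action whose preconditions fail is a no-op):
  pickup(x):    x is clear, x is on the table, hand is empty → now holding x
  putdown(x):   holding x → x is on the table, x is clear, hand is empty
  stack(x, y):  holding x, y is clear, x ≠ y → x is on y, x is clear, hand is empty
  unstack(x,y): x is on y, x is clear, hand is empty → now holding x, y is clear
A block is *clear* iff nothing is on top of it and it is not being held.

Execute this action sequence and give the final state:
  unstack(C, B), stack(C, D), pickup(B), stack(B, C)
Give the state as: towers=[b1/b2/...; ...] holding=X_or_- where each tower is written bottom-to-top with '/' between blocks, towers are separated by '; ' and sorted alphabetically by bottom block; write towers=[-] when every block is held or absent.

towers=[D/C/B; E/A] holding=-

step 1 (unstack(C, B)): towers=[B; D; E/A] holding=C
step 2 (stack(C, D)): towers=[B; D/C; E/A] holding=-
step 3 (pickup(B)): towers=[D/C; E/A] holding=B
step 4 (stack(B, C)): towers=[D/C/B; E/A] holding=-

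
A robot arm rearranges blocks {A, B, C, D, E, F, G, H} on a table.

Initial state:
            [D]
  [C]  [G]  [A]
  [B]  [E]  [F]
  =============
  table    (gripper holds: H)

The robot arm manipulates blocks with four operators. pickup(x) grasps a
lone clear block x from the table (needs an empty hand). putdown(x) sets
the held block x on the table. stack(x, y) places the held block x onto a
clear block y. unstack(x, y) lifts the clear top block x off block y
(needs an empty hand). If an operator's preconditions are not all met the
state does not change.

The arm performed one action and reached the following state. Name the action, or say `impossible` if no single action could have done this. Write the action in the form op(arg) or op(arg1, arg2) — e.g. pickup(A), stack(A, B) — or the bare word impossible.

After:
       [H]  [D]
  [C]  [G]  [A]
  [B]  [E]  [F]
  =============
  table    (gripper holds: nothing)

target: towers=[B/C; E/G/H; F/A/D] holding=-
        putdown(H) → towers=[B/C; E/G; F/A/D; H] holding=-
       stack(H, G) → towers=[B/C; E/G/H; F/A/D] holding=-  ← match
       stack(H, D) → towers=[B/C; E/G; F/A/D/H] holding=-
       stack(H, C) → towers=[B/C/H; E/G; F/A/D] holding=-

stack(H, G)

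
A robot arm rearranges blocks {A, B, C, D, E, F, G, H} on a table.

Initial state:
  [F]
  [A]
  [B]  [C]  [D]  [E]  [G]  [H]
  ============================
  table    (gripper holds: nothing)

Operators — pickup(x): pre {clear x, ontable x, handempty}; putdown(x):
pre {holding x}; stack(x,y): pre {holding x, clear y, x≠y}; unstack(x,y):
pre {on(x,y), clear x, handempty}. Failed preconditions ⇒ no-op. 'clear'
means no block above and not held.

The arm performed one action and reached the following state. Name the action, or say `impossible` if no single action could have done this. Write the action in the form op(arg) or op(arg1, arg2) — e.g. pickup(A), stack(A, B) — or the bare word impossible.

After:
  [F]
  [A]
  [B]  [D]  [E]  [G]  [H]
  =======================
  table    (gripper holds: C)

pickup(C)

target: towers=[B/A/F; D; E; G; H] holding=C
         pickup(G) → towers=[B/A/F; C; D; E; H] holding=G
         pickup(E) → towers=[B/A/F; C; D; G; H] holding=E
         pickup(H) → towers=[B/A/F; C; D; E; G] holding=H
     unstack(F, A) → towers=[B/A; C; D; E; G; H] holding=F
         pickup(D) → towers=[B/A/F; C; E; G; H] holding=D
         pickup(C) → towers=[B/A/F; D; E; G; H] holding=C  ← match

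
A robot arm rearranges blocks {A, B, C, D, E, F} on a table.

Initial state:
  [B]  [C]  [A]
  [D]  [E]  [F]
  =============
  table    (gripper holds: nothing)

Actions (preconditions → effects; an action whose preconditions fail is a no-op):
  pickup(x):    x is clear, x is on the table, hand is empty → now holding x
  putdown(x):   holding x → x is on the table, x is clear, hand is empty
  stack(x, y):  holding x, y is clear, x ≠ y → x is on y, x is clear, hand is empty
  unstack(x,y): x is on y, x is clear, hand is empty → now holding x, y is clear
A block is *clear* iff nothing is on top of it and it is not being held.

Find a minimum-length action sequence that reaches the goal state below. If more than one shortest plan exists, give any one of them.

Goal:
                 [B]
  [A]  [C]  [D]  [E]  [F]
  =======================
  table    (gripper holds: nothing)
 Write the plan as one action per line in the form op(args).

unstack(A, F)
putdown(A)
unstack(C, E)
putdown(C)
unstack(B, D)
stack(B, E)

step 1 (unstack(A, F)): towers=[D/B; E/C; F] holding=A
step 2 (putdown(A)): towers=[A; D/B; E/C; F] holding=-
step 3 (unstack(C, E)): towers=[A; D/B; E; F] holding=C
step 4 (putdown(C)): towers=[A; C; D/B; E; F] holding=-
step 5 (unstack(B, D)): towers=[A; C; D; E; F] holding=B
step 6 (stack(B, E)): towers=[A; C; D; E/B; F] holding=-
goal check: towers=[A; C; D; E/B; F] holding=- — reached (length 6, optimal by BFS)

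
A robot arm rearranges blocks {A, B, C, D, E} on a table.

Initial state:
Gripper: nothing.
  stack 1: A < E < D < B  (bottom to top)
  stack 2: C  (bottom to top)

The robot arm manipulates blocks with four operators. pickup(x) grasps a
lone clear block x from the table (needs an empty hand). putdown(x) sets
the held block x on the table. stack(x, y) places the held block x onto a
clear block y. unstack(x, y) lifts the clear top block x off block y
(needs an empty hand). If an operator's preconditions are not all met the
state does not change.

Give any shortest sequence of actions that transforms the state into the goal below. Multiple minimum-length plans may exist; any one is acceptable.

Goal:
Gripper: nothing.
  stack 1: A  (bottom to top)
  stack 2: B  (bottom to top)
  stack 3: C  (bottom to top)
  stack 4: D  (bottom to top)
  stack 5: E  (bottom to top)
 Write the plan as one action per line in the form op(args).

step 1 (unstack(B, D)): towers=[A/E/D; C] holding=B
step 2 (putdown(B)): towers=[A/E/D; B; C] holding=-
step 3 (unstack(D, E)): towers=[A/E; B; C] holding=D
step 4 (putdown(D)): towers=[A/E; B; C; D] holding=-
step 5 (unstack(E, A)): towers=[A; B; C; D] holding=E
step 6 (putdown(E)): towers=[A; B; C; D; E] holding=-
goal check: towers=[A; B; C; D; E] holding=- — reached (length 6, optimal by BFS)

unstack(B, D)
putdown(B)
unstack(D, E)
putdown(D)
unstack(E, A)
putdown(E)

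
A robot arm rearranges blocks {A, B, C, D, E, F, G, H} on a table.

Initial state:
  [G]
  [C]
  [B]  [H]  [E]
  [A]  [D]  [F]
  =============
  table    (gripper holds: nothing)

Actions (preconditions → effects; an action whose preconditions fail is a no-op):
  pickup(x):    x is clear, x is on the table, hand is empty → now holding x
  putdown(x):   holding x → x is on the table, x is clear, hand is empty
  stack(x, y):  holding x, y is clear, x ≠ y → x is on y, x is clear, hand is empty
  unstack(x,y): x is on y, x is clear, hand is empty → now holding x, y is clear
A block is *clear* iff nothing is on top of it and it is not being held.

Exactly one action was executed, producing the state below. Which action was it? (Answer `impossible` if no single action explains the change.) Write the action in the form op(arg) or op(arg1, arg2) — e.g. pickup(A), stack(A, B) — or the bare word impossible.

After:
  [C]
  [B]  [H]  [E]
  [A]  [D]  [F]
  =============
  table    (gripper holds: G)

target: towers=[A/B/C; D/H; F/E] holding=G
     unstack(G, C) → towers=[A/B/C; D/H; F/E] holding=G  ← match
     unstack(E, F) → towers=[A/B/C/G; D/H; F] holding=E
     unstack(H, D) → towers=[A/B/C/G; D; F/E] holding=H

unstack(G, C)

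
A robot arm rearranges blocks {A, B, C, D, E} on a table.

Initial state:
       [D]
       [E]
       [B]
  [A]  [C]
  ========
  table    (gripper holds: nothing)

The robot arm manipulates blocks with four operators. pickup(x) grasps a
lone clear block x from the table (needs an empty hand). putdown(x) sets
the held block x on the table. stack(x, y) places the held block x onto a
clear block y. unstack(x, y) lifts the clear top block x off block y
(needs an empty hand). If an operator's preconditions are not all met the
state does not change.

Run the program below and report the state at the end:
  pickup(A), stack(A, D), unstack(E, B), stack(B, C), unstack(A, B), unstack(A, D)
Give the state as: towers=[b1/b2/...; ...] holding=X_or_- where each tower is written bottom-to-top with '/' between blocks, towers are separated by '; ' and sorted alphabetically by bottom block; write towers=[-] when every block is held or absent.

towers=[C/B/E/D] holding=A

step 1 (pickup(A)): towers=[C/B/E/D] holding=A
step 2 (stack(A, D)): towers=[C/B/E/D/A] holding=-
step 3 (unstack(E, B)) [no-op]: towers=[C/B/E/D/A] holding=-
step 4 (stack(B, C)) [no-op]: towers=[C/B/E/D/A] holding=-
step 5 (unstack(A, B)) [no-op]: towers=[C/B/E/D/A] holding=-
step 6 (unstack(A, D)): towers=[C/B/E/D] holding=A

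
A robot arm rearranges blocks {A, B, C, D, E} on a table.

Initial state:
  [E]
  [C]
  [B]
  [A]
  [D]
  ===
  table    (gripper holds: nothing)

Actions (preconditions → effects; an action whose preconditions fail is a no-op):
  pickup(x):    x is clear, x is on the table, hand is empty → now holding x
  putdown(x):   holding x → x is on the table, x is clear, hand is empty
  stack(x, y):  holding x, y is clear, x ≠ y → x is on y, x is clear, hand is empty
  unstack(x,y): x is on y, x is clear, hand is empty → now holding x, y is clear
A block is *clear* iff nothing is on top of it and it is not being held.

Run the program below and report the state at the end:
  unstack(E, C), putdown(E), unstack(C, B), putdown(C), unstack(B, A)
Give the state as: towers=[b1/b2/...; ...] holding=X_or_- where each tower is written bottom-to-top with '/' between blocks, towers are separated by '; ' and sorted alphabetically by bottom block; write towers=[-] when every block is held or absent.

step 1 (unstack(E, C)): towers=[D/A/B/C] holding=E
step 2 (putdown(E)): towers=[D/A/B/C; E] holding=-
step 3 (unstack(C, B)): towers=[D/A/B; E] holding=C
step 4 (putdown(C)): towers=[C; D/A/B; E] holding=-
step 5 (unstack(B, A)): towers=[C; D/A; E] holding=B

towers=[C; D/A; E] holding=B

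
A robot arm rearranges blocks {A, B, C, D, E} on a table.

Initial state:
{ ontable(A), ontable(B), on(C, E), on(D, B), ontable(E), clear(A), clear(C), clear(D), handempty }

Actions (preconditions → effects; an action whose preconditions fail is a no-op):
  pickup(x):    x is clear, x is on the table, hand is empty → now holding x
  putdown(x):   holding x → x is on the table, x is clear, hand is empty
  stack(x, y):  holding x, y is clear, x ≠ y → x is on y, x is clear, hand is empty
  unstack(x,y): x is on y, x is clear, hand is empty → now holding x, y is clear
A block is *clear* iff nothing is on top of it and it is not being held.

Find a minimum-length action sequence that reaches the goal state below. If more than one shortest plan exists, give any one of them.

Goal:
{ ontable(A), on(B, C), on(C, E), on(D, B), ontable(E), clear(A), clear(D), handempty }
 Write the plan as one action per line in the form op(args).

step 1 (unstack(D, B)): towers=[A; B; E/C] holding=D
step 2 (putdown(D)): towers=[A; B; D; E/C] holding=-
step 3 (pickup(B)): towers=[A; D; E/C] holding=B
step 4 (stack(B, C)): towers=[A; D; E/C/B] holding=-
step 5 (pickup(D)): towers=[A; E/C/B] holding=D
step 6 (stack(D, B)): towers=[A; E/C/B/D] holding=-
goal check: towers=[A; E/C/B/D] holding=- — reached (length 6, optimal by BFS)

unstack(D, B)
putdown(D)
pickup(B)
stack(B, C)
pickup(D)
stack(D, B)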